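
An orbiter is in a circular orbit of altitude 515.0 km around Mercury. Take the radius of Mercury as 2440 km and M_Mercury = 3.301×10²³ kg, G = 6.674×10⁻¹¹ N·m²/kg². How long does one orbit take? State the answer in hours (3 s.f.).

T ≈ 1.89 hours

μ = GM = 6.674×10⁻¹¹ × 3.301×10²³ = 2.203×10¹³ m³/s².
r = 2440 + 515.0 = 2955.0 km = 2.9550×10⁶ m.
Kepler's third law: T = 2π√(r³/μ) = 2π√((2.955×10⁶)³ / 2.203×10¹³).
r³/μ = 1.171×10⁶ s², so T = 2π × 1.082×10³ = 6.800×10³ s.
Converting: 6.800×10³ s ÷ 3600 = 1.889 hours.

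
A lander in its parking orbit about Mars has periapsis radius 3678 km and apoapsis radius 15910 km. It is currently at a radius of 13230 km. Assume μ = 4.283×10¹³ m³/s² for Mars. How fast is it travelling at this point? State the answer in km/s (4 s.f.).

Semi-major axis a = (r_p + r_a)/2 = 9794.0 km = 9.794×10⁶ m.
Vis-viva: v² = μ(2/r − 1/a) = 4.283×10¹³ × (1.512×10⁻⁷ − 1.021×10⁻⁷) = 2.102×10⁶ m²/s².
v = 1450 m/s = 1.450 km/s.

v ≈ 1.450 km/s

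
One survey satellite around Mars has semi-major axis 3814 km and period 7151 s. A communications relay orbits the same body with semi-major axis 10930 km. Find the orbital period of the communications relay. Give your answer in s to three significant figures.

T₂ ≈ 34700 s

Kepler's third law: T² ∝ a³, so T₂ = T₁ (a₂/a₁)^(3/2).
a₂/a₁ = 2.866, (a₂/a₁)^(3/2) = 4.851.
T₂ = 7151 × 4.851 = 34690 s.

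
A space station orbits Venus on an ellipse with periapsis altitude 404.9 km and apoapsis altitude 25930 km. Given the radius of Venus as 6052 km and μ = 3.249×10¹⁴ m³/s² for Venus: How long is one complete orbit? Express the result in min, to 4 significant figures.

r_p = 6052 + 404.9 = 6456.9 km = 6.4569×10⁶ m.
r_a = 6052 + 25930 = 31982 km = 3.1982×10⁷ m.
Semi-major axis a = (r_p + r_a)/2 = (6456.9 + 31982)/2 = 19219 km = 1.922×10⁷ m.
By Kepler's third law T = 2π√(a³/μ) = 2π × 4.675×10³ = 2.937×10⁴ s.
= 489.5 min.

T ≈ 489.5 min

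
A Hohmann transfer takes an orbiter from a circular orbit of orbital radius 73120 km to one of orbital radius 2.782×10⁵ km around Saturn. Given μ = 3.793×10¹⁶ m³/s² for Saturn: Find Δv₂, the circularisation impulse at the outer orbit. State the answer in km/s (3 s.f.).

Δv ≈ 4.14 km/s

r₁ = 73120 km = 7.312×10⁷ m.
r₂ = 2.782×10⁵ km = 2.782×10⁸ m.
Transfer ellipse a_t = (r₁ + r₂)/2 = 1.757×10⁸ m.
At r₁: circular v_c1 = √(μ/r₁) = 22780 m/s; transfer-perikrone v_p = √[μ(2/r₁ − 1/a_t)] = 28660 m/s.
At r₂: circular v_c2 = √(μ/r₂) = 11680 m/s; transfer-apokrone v_a = √[μ(2/r₂ − 1/a_t)] = 7533 m/s.
Δv₂ = v_c2 − v_a = 4143 m/s.
= 4.143 km/s.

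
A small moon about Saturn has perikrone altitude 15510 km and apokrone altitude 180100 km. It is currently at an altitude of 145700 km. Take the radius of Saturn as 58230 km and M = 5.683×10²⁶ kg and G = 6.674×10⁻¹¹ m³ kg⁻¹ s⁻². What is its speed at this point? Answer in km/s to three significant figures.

μ = GM = 6.674×10⁻¹¹ × 5.683×10²⁶ = 3.793×10¹⁶ m³/s².
r_p = 58230 + 15510 = 73740 km = 7.3740×10⁷ m.
r_a = 58230 + 180100 = 238330 km = 2.3833×10⁸ m.
r = 58230 + 145700 = 2.0393×10⁵ km = 2.039×10⁸ m.
Semi-major axis a = (r_p + r_a)/2 = 1.5604×10⁵ km = 1.560×10⁸ m.
Vis-viva: v² = μ(2/r − 1/a) = 3.793×10¹⁶ × (9.807×10⁻⁹ − 6.409×10⁻⁹) = 1.289×10⁸ m²/s².
v = 11350 m/s = 11.35 km/s.

v ≈ 11.4 km/s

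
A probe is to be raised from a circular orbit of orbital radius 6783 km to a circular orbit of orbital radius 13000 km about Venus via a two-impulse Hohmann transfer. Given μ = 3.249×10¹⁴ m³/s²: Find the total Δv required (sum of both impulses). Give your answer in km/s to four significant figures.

Δv_total ≈ 1.873 km/s

r₁ = 6783 km = 6.783×10⁶ m.
r₂ = 13000 km = 1.300×10⁷ m.
Transfer ellipse a_t = (r₁ + r₂)/2 = 9.892×10⁶ m.
At r₁: circular v_c1 = √(μ/r₁) = 6921 m/s; transfer-periapsis v_p = √[μ(2/r₁ − 1/a_t)] = 7934 m/s.
Δv₁ = v_p − v_c1 = 1013 m/s.
At r₂: circular v_c2 = √(μ/r₂) = 4999 m/s; transfer-apoapsis v_a = √[μ(2/r₂ − 1/a_t)] = 4140 m/s.
Δv₂ = v_c2 − v_a = 859.4 m/s.
Total Δv = Δv₁ + Δv₂ = 1873 m/s = 1.873 km/s.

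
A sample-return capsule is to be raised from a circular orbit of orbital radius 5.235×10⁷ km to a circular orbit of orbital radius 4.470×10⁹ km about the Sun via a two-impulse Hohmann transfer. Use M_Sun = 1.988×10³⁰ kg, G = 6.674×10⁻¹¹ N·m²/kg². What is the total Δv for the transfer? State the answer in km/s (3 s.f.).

Δv_total ≈ 25.1 km/s

μ = GM = 6.674×10⁻¹¹ × 1.988×10³⁰ = 1.327×10²⁰ m³/s².
r₁ = 5.235×10⁷ km = 5.235×10¹⁰ m.
r₂ = 4.470×10⁹ km = 4.470×10¹² m.
Transfer ellipse a_t = (r₁ + r₂)/2 = 2.261×10¹² m.
At r₁: circular v_c1 = √(μ/r₁) = 50340 m/s; transfer-perihelion v_p = √[μ(2/r₁ − 1/a_t)] = 70780 m/s.
Δv₁ = v_p − v_c1 = 20440 m/s.
At r₂: circular v_c2 = √(μ/r₂) = 5448 m/s; transfer-aphelion v_a = √[μ(2/r₂ − 1/a_t)] = 829.0 m/s.
Δv₂ = v_c2 − v_a = 4619 m/s.
Total Δv = Δv₁ + Δv₂ = 25060 m/s = 25.06 km/s.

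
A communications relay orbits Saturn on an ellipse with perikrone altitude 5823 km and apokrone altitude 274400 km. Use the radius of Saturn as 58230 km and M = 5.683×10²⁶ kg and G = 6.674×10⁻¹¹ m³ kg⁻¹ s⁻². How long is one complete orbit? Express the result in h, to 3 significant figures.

μ = GM = 6.674×10⁻¹¹ × 5.683×10²⁶ = 3.793×10¹⁶ m³/s².
r_p = 58230 + 5823 = 64053 km = 6.4053×10⁷ m.
r_a = 58230 + 274400 = 332630 km = 3.3263×10⁸ m.
Semi-major axis a = (r_p + r_a)/2 = (64053 + 3.3263×10⁵)/2 = 1.9834×10⁵ km = 1.983×10⁸ m.
By Kepler's third law T = 2π√(a³/μ) = 2π × 1.434×10⁴ = 9.012×10⁴ s.
= 25.03 h.

T ≈ 25.0 h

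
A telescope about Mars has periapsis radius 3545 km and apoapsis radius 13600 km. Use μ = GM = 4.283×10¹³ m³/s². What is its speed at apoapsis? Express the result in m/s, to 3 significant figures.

Semi-major axis a = (r_p + r_a)/2 = 8572.5 km = 8.572×10⁶ m.
Vis-viva: v² = μ(2/r − 1/a) = 4.283×10¹³ × (1.471×10⁻⁷ − 1.167×10⁻⁷) = 1.302×10⁶ m²/s².
v = 1141 m/s.

v ≈ 1140 m/s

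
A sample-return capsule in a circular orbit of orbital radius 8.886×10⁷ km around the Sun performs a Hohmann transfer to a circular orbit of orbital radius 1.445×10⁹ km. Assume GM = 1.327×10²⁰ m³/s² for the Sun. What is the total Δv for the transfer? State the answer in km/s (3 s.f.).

Δv_total ≈ 20.7 km/s

r₁ = 8.886×10⁷ km = 8.886×10¹⁰ m.
r₂ = 1.445×10⁹ km = 1.445×10¹² m.
Transfer ellipse a_t = (r₁ + r₂)/2 = 7.669×10¹¹ m.
At r₁: circular v_c1 = √(μ/r₁) = 38640 m/s; transfer-perihelion v_p = √[μ(2/r₁ − 1/a_t)] = 53040 m/s.
Δv₁ = v_p − v_c1 = 14400 m/s.
At r₂: circular v_c2 = √(μ/r₂) = 9583 m/s; transfer-aphelion v_a = √[μ(2/r₂ − 1/a_t)] = 3262 m/s.
Δv₂ = v_c2 − v_a = 6321 m/s.
Total Δv = Δv₁ + Δv₂ = 20720 m/s = 20.72 km/s.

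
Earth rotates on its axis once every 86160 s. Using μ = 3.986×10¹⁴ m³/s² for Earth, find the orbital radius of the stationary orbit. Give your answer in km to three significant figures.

A synchronous orbit has period T, so by Kepler's third law a = (μT²/4π²)^(1/3).
μT²/4π² = 3.986×10¹⁴ × (8.616×10⁴)² / 39.48 = 7.495×10²² m³.
a = 4.216×10⁷ m = 42163 km.

r_sync ≈ 42200 km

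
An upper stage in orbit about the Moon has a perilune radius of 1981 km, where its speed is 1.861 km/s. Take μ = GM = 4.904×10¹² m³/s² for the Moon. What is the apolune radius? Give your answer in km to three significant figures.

r_p = 1.981×10⁶ m.
Specific energy ε = v²/2 − μ/r = -7.439×10⁵ J/kg, so a = −μ/(2ε) = 3.296×10⁶ m.
The apsides satisfy r_p + r_a = 2a, so the apolune radius is 2a − r_p = 4.612×10⁶ m = 4611.7 km.

apolune radius ≈ 4610 km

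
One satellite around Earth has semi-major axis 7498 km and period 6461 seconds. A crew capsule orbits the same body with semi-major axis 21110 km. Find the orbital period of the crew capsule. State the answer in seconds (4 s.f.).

T₂ ≈ 30520 seconds

Kepler's third law: T² ∝ a³, so T₂ = T₁ (a₂/a₁)^(3/2).
a₂/a₁ = 2.815, (a₂/a₁)^(3/2) = 4.724.
T₂ = 6461 × 4.724 = 30520 seconds.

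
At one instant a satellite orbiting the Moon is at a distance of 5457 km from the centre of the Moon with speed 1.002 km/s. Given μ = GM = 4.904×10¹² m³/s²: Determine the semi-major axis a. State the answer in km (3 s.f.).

a ≈ 6180 km

r = 5.457×10⁶ m.
Specific orbital energy ε = v²/2 − μ/r = (1002)²/2 − 4.904×10¹²/5.457×10⁶ = -3.967×10⁵ J/kg.
Since ε = −μ/(2a), a = −μ/(2ε) = 6.182×10⁶ m = 6181.6 km.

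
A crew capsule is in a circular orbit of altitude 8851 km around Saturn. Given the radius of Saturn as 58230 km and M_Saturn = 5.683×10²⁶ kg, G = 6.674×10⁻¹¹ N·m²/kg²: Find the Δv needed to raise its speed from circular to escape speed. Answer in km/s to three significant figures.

Δv ≈ 9.85 km/s

μ = GM = 6.674×10⁻¹¹ × 5.683×10²⁶ = 3.793×10¹⁶ m³/s².
r = 58230 + 8851 = 67081 km = 6.7081×10⁷ m.
Circular speed v_c = √(μ/r) = 23780 m/s.
Escape speed v_esc = √(2μ/r) = √2 × v_c = 33630 m/s.
Δv = v_esc − v_c = 9849 m/s = 9.849 km/s.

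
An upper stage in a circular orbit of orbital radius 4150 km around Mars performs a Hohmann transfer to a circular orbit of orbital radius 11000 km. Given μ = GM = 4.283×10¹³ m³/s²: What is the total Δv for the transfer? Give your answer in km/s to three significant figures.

Δv_total ≈ 1.17 km/s

r₁ = 4150 km = 4.150×10⁶ m.
r₂ = 11000 km = 1.100×10⁷ m.
Transfer ellipse a_t = (r₁ + r₂)/2 = 7.575×10⁶ m.
At r₁: circular v_c1 = √(μ/r₁) = 3213 m/s; transfer-periapsis v_p = √[μ(2/r₁ − 1/a_t)] = 3871 m/s.
Δv₁ = v_p − v_c1 = 658.7 m/s.
At r₂: circular v_c2 = √(μ/r₂) = 1973 m/s; transfer-apoapsis v_a = √[μ(2/r₂ − 1/a_t)] = 1461 m/s.
Δv₂ = v_c2 − v_a = 512.7 m/s.
Total Δv = Δv₁ + Δv₂ = 1171 m/s = 1.171 km/s.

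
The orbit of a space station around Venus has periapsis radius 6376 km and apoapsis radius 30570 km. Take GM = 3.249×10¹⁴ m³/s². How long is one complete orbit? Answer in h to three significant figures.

T ≈ 7.69 h

Semi-major axis a = (r_p + r_a)/2 = (6376.0 + 30570)/2 = 18473 km = 1.847×10⁷ m.
By Kepler's third law T = 2π√(a³/μ) = 2π × 4.405×10³ = 2.768×10⁴ s.
= 7.688 h.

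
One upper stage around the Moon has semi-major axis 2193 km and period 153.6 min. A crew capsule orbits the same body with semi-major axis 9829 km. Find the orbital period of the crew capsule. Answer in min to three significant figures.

T₂ ≈ 1460 min

Kepler's third law: T² ∝ a³, so T₂ = T₁ (a₂/a₁)^(3/2).
a₂/a₁ = 4.482, (a₂/a₁)^(3/2) = 9.489.
T₂ = 153.6 × 9.489 = 1457 min.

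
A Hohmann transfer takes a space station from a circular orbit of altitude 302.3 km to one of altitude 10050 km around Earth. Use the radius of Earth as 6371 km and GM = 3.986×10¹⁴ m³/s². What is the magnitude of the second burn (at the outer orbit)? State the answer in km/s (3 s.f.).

Δv ≈ 1.18 km/s

r₁ = 6371 + 302.3 = 6673.3 km = 6.6733×10⁶ m.
r₂ = 6371 + 10050 = 16421 km = 1.6421×10⁷ m.
Transfer ellipse a_t = (r₁ + r₂)/2 = 1.155×10⁷ m.
At r₁: circular v_c1 = √(μ/r₁) = 7729 m/s; transfer-perigee v_p = √[μ(2/r₁ − 1/a_t)] = 9216 m/s.
At r₂: circular v_c2 = √(μ/r₂) = 4927 m/s; transfer-apogee v_a = √[μ(2/r₂ − 1/a_t)] = 3745 m/s.
Δv₂ = v_c2 − v_a = 1181 m/s.
= 1.181 km/s.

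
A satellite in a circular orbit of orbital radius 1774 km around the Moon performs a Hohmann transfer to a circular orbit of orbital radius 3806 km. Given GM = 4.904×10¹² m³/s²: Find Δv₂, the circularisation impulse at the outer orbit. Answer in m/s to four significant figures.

r₁ = 1774 km = 1.774×10⁶ m.
r₂ = 3806 km = 3.806×10⁶ m.
Transfer ellipse a_t = (r₁ + r₂)/2 = 2.790×10⁶ m.
At r₁: circular v_c1 = √(μ/r₁) = 1663 m/s; transfer-perilune v_p = √[μ(2/r₁ − 1/a_t)] = 1942 m/s.
At r₂: circular v_c2 = √(μ/r₂) = 1135 m/s; transfer-apolune v_a = √[μ(2/r₂ − 1/a_t)] = 905.1 m/s.
Δv₂ = v_c2 − v_a = 230.0 m/s.

Δv ≈ 230.0 m/s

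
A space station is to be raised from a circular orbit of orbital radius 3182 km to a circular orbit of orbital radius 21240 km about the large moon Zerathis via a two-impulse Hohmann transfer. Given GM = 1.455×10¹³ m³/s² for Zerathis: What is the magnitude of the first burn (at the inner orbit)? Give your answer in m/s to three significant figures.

r₁ = 3182 km = 3.182×10⁶ m.
r₂ = 21240 km = 2.124×10⁷ m.
Transfer ellipse a_t = (r₁ + r₂)/2 = 1.221×10⁷ m.
At r₁: circular v_c1 = √(μ/r₁) = 2138 m/s; transfer-periapsis v_p = √[μ(2/r₁ − 1/a_t)] = 2820 m/s.
Δv₁ = v_p − v_c1 = 681.9 m/s.

Δv ≈ 682 m/s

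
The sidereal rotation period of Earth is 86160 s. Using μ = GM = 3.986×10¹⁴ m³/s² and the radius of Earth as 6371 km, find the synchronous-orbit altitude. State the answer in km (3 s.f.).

A synchronous orbit has period T, so by Kepler's third law a = (μT²/4π²)^(1/3).
μT²/4π² = 3.986×10¹⁴ × (8.616×10⁴)² / 39.48 = 7.495×10²² m³.
a = 4.216×10⁷ m = 42163 km.
Altitude h = a − R = 42163 − 6371 = 35792 km.

h_sync ≈ 35800 km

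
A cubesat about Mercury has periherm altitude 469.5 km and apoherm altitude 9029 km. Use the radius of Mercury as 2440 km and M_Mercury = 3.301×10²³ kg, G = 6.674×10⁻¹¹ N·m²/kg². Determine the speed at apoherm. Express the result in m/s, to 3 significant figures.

μ = GM = 6.674×10⁻¹¹ × 3.301×10²³ = 2.203×10¹³ m³/s².
r_p = 2440 + 469.5 = 2909.5 km = 2.9095×10⁶ m.
r_a = 2440 + 9029 = 11469 km = 1.1469×10⁷ m.
Semi-major axis a = (r_p + r_a)/2 = 7189.2 km = 7.189×10⁶ m.
Vis-viva: v² = μ(2/r − 1/a) = 2.203×10¹³ × (1.744×10⁻⁷ − 1.391×10⁻⁷) = 7.774×10⁵ m²/s².
v = 881.7 m/s.

v ≈ 882 m/s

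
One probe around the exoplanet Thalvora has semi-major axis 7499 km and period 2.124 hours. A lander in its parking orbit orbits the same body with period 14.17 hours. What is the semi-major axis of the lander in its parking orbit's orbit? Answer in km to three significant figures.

Kepler's third law: a³ ∝ T², so a₂ = a₁ (T₂/T₁)^(2/3).
T₂/T₁ = 6.671, (T₂/T₁)^(2/3) = 3.544.
a₂ = 7499 × 3.544 = 26580 km.

a₂ ≈ 26600 km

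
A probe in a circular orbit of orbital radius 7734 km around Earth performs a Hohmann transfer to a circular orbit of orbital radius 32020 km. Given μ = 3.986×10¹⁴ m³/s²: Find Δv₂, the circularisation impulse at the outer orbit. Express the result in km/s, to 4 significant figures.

r₁ = 7734 km = 7.734×10⁶ m.
r₂ = 32020 km = 3.202×10⁷ m.
Transfer ellipse a_t = (r₁ + r₂)/2 = 1.988×10⁷ m.
At r₁: circular v_c1 = √(μ/r₁) = 7179 m/s; transfer-perigee v_p = √[μ(2/r₁ − 1/a_t)] = 9112 m/s.
At r₂: circular v_c2 = √(μ/r₂) = 3528 m/s; transfer-apogee v_a = √[μ(2/r₂ − 1/a_t)] = 2201 m/s.
Δv₂ = v_c2 − v_a = 1327 m/s.
= 1.327 km/s.

Δv ≈ 1.327 km/s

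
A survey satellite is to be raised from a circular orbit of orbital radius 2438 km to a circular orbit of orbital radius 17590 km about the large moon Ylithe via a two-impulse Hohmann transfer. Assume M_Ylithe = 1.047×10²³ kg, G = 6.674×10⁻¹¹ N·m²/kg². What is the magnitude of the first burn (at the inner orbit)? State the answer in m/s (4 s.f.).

Δv ≈ 550.8 m/s

μ = GM = 6.674×10⁻¹¹ × 1.047×10²³ = 6.988×10¹² m³/s².
r₁ = 2438 km = 2.438×10⁶ m.
r₂ = 17590 km = 1.759×10⁷ m.
Transfer ellipse a_t = (r₁ + r₂)/2 = 1.001×10⁷ m.
At r₁: circular v_c1 = √(μ/r₁) = 1693 m/s; transfer-periapsis v_p = √[μ(2/r₁ − 1/a_t)] = 2244 m/s.
Δv₁ = v_p − v_c1 = 550.8 m/s.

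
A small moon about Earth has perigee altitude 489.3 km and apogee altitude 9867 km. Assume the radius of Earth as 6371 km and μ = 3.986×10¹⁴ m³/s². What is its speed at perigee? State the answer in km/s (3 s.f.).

v ≈ 9.04 km/s

r_p = 6371 + 489.3 = 6860.3 km = 6.8603×10⁶ m.
r_a = 6371 + 9867 = 16238 km = 1.6238×10⁷ m.
Semi-major axis a = (r_p + r_a)/2 = 11549 km = 1.155×10⁷ m.
Vis-viva: v² = μ(2/r − 1/a) = 3.986×10¹⁴ × (2.915×10⁻⁷ − 8.659×10⁻⁸) = 8.169×10⁷ m²/s².
v = 9038 m/s = 9.038 km/s.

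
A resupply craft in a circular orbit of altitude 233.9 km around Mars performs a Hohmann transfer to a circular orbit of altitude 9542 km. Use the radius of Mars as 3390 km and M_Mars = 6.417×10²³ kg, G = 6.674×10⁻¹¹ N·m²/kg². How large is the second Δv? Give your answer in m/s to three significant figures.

μ = GM = 6.674×10⁻¹¹ × 6.417×10²³ = 4.283×10¹³ m³/s².
r₁ = 3390 + 233.9 = 3623.9 km = 3.6239×10⁶ m.
r₂ = 3390 + 9542 = 12932 km = 1.2932×10⁷ m.
Transfer ellipse a_t = (r₁ + r₂)/2 = 8.278×10⁶ m.
At r₁: circular v_c1 = √(μ/r₁) = 3438 m/s; transfer-periapsis v_p = √[μ(2/r₁ − 1/a_t)] = 4297 m/s.
At r₂: circular v_c2 = √(μ/r₂) = 1820 m/s; transfer-apoapsis v_a = √[μ(2/r₂ − 1/a_t)] = 1204 m/s.
Δv₂ = v_c2 − v_a = 615.7 m/s.

Δv ≈ 616 m/s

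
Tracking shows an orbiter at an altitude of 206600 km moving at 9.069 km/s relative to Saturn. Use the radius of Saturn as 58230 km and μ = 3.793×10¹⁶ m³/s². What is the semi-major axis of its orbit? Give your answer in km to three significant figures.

r = 58230 + 206600 = 2.6483×10⁵ km = 2.648×10⁸ m.
Specific orbital energy ε = v²/2 − μ/r = (9069)²/2 − 3.793×10¹⁶/2.648×10⁸ = -1.021×10⁸ J/kg.
Since ε = −μ/(2a), a = −μ/(2ε) = 1.857×10⁸ m = 1.8575×10⁵ km.

a ≈ 1.86×10⁵ km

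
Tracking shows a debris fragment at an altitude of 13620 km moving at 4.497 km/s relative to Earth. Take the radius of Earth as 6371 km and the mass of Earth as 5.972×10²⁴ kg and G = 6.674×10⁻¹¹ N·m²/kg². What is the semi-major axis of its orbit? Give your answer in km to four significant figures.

a ≈ 20280 km

μ = GM = 6.674×10⁻¹¹ × 5.972×10²⁴ = 3.986×10¹⁴ m³/s².
r = 6371 + 13620 = 19991 km = 1.999×10⁷ m.
Specific orbital energy ε = v²/2 − μ/r = (4497)²/2 − 3.986×10¹⁴/1.999×10⁷ = -9.826×10⁶ J/kg.
Since ε = −μ/(2a), a = −μ/(2ε) = 2.028×10⁷ m = 20281 km.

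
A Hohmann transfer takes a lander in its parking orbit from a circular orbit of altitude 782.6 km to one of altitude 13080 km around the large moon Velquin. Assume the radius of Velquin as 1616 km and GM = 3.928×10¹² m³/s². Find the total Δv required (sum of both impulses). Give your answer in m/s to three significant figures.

Δv_total ≈ 641 m/s

r₁ = 1616 + 782.6 = 2398.6 km = 2.3986×10⁶ m.
r₂ = 1616 + 13080 = 14696 km = 1.4696×10⁷ m.
Transfer ellipse a_t = (r₁ + r₂)/2 = 8.547×10⁶ m.
At r₁: circular v_c1 = √(μ/r₁) = 1280 m/s; transfer-periapsis v_p = √[μ(2/r₁ − 1/a_t)] = 1678 m/s.
Δv₁ = v_p − v_c1 = 398.3 m/s.
At r₂: circular v_c2 = √(μ/r₂) = 517.0 m/s; transfer-apoapsis v_a = √[μ(2/r₂ − 1/a_t)] = 273.9 m/s.
Δv₂ = v_c2 − v_a = 243.1 m/s.
Total Δv = Δv₁ + Δv₂ = 641.4 m/s.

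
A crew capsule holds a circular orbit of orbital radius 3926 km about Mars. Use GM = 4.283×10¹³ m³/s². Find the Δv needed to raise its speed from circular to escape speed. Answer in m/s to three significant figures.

Δv ≈ 1370 m/s

r = 3926 km = 3.926×10⁶ m.
Circular speed v_c = √(μ/r) = 3303 m/s.
Escape speed v_esc = √(2μ/r) = √2 × v_c = 4671 m/s.
Δv = v_esc − v_c = 1368 m/s.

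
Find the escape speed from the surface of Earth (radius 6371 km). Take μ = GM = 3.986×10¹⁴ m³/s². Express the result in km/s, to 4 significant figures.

v_esc ≈ 11.19 km/s

r = R = 6.371×10⁶ m.
Escape speed v_esc = √(2μ/r) = √(2 × 3.986×10¹⁴ / 6.371×10⁶) = √(1.251×10⁸) = 11190 m/s.
= 11.19 km/s.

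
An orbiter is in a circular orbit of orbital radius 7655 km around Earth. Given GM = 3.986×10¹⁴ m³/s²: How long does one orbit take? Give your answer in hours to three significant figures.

T ≈ 1.85 hours

r = 7655 km = 7.655×10⁶ m.
Kepler's third law: T = 2π√(r³/μ) = 2π√((7.655×10⁶)³ / 3.986×10¹⁴).
r³/μ = 1.125×10⁶ s², so T = 2π × 1.061×10³ = 6.665×10³ s.
Converting: 6.665×10³ s ÷ 3600 = 1.852 hours.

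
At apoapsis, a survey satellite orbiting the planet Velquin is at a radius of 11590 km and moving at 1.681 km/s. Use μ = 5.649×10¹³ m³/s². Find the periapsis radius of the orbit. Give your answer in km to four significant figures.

r_a = 1.159×10⁷ m.
Specific energy ε = v²/2 − μ/r = -3.461×10⁶ J/kg, so a = −μ/(2ε) = 8.161×10⁶ m.
The apsides satisfy r_p + r_a = 2a, so the periapsis radius is 2a − r_a = 4.731×10⁶ m = 4731.2 km.

periapsis radius ≈ 4731 km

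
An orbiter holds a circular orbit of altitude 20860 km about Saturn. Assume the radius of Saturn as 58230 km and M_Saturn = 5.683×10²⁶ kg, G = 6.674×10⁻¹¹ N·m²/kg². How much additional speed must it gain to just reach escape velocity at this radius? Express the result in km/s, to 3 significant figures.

μ = GM = 6.674×10⁻¹¹ × 5.683×10²⁶ = 3.793×10¹⁶ m³/s².
r = 58230 + 20860 = 79090 km = 7.9090×10⁷ m.
Circular speed v_c = √(μ/r) = 21900 m/s.
Escape speed v_esc = √(2μ/r) = √2 × v_c = 30970 m/s.
Δv = v_esc − v_c = 9071 m/s = 9.071 km/s.

Δv ≈ 9.07 km/s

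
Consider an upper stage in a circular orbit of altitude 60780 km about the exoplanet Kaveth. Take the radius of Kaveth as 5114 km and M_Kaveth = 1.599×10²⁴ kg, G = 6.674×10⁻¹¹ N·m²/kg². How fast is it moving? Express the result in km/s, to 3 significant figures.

μ = GM = 6.674×10⁻¹¹ × 1.599×10²⁴ = 1.067×10¹⁴ m³/s².
r = 5114 + 60780 = 65894 km = 6.5894×10⁷ m.
For a circular orbit v = √(μ/r) = √(1.067×10¹⁴ / 6.589×10⁷) = √(1.620×10⁶) = 1273 m/s.
That is 1.273 km/s.

v ≈ 1.27 km/s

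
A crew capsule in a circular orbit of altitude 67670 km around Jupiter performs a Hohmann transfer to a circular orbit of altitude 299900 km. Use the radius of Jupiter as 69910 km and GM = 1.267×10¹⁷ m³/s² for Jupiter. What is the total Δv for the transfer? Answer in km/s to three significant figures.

Δv_total ≈ 11.2 km/s

r₁ = 69910 + 67670 = 137580 km = 1.3758×10⁸ m.
r₂ = 69910 + 299900 = 369810 km = 3.6981×10⁸ m.
Transfer ellipse a_t = (r₁ + r₂)/2 = 2.537×10⁸ m.
At r₁: circular v_c1 = √(μ/r₁) = 30350 m/s; transfer-perijove v_p = √[μ(2/r₁ − 1/a_t)] = 36640 m/s.
Δv₁ = v_p − v_c1 = 6292 m/s.
At r₂: circular v_c2 = √(μ/r₂) = 18510 m/s; transfer-apojove v_a = √[μ(2/r₂ − 1/a_t)] = 13630 m/s.
Δv₂ = v_c2 − v_a = 4879 m/s.
Total Δv = Δv₁ + Δv₂ = 11170 m/s = 11.17 km/s.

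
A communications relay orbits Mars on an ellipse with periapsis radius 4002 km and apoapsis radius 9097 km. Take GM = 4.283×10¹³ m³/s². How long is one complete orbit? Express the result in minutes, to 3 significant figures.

T ≈ 268 minutes

Semi-major axis a = (r_p + r_a)/2 = (4002.0 + 9097.0)/2 = 6549.5 km = 6.550×10⁶ m.
By Kepler's third law T = 2π√(a³/μ) = 2π × 2.561×10³ = 1.609×10⁴ s.
= 268.2 minutes.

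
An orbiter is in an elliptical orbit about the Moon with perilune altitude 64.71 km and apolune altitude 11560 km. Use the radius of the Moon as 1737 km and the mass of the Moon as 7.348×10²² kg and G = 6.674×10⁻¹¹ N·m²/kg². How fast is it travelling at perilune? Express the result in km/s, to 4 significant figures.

μ = GM = 6.674×10⁻¹¹ × 7.348×10²² = 4.904×10¹² m³/s².
r_p = 1737 + 64.71 = 1801.7 km = 1.8017×10⁶ m.
r_a = 1737 + 11560 = 13297 km = 1.3297×10⁷ m.
Semi-major axis a = (r_p + r_a)/2 = 7549.4 km = 7.549×10⁶ m.
Vis-viva: v² = μ(2/r − 1/a) = 4.904×10¹² × (1.110×10⁻⁶ − 1.325×10⁻⁷) = 4.794×10⁶ m²/s².
v = 2190 m/s = 2.190 km/s.

v ≈ 2.190 km/s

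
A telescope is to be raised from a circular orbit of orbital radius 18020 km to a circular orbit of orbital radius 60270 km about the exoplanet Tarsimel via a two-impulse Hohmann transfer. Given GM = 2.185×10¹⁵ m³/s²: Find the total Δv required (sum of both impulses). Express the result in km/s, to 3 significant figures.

r₁ = 18020 km = 1.802×10⁷ m.
r₂ = 60270 km = 6.027×10⁷ m.
Transfer ellipse a_t = (r₁ + r₂)/2 = 3.914×10⁷ m.
At r₁: circular v_c1 = √(μ/r₁) = 11010 m/s; transfer-periapsis v_p = √[μ(2/r₁ − 1/a_t)] = 13660 m/s.
Δv₁ = v_p − v_c1 = 2652 m/s.
At r₂: circular v_c2 = √(μ/r₂) = 6021 m/s; transfer-apoapsis v_a = √[μ(2/r₂ − 1/a_t)] = 4085 m/s.
Δv₂ = v_c2 − v_a = 1936 m/s.
Total Δv = Δv₁ + Δv₂ = 4588 m/s = 4.588 km/s.

Δv_total ≈ 4.59 km/s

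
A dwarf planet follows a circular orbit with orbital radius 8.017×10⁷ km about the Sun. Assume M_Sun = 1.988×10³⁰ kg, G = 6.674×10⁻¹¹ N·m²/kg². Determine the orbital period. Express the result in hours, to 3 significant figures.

μ = GM = 6.674×10⁻¹¹ × 1.988×10³⁰ = 1.327×10²⁰ m³/s².
r = 8.017×10⁷ km = 8.017×10¹⁰ m.
Kepler's third law: T = 2π√(r³/μ) = 2π√((8.017×10¹⁰)³ / 1.327×10²⁰).
r³/μ = 3.884×10¹² s², so T = 2π × 1.971×10⁶ = 1.238×10⁷ s.
Converting: 1.238×10⁷ s ÷ 3600 = 3439 hours.

T ≈ 3440 hours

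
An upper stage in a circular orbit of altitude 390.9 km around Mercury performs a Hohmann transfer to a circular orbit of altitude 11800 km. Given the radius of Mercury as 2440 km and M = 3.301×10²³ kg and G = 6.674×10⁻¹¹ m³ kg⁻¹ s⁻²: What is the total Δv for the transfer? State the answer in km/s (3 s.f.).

μ = GM = 6.674×10⁻¹¹ × 3.301×10²³ = 2.203×10¹³ m³/s².
r₁ = 2440 + 390.9 = 2830.9 km = 2.8309×10⁶ m.
r₂ = 2440 + 11800 = 14240 km = 1.4240×10⁷ m.
Transfer ellipse a_t = (r₁ + r₂)/2 = 8.535×10⁶ m.
At r₁: circular v_c1 = √(μ/r₁) = 2790 m/s; transfer-periherm v_p = √[μ(2/r₁ − 1/a_t)] = 3603 m/s.
Δv₁ = v_p − v_c1 = 813.6 m/s.
At r₂: circular v_c2 = √(μ/r₂) = 1244 m/s; transfer-apoherm v_a = √[μ(2/r₂ − 1/a_t)] = 716.3 m/s.
Δv₂ = v_c2 − v_a = 527.5 m/s.
Total Δv = Δv₁ + Δv₂ = 1341 m/s = 1.341 km/s.

Δv_total ≈ 1.34 km/s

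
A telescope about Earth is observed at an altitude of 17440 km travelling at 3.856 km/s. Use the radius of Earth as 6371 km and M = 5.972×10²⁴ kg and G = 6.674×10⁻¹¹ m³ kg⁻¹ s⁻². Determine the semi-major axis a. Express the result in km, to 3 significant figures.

μ = GM = 6.674×10⁻¹¹ × 5.972×10²⁴ = 3.986×10¹⁴ m³/s².
r = 6371 + 17440 = 23811 km = 2.381×10⁷ m.
Specific orbital energy ε = v²/2 − μ/r = (3856)²/2 − 3.986×10¹⁴/2.381×10⁷ = -9.305×10⁶ J/kg.
Since ε = −μ/(2a), a = −μ/(2ε) = 2.142×10⁷ m = 21418 km.

a ≈ 21400 km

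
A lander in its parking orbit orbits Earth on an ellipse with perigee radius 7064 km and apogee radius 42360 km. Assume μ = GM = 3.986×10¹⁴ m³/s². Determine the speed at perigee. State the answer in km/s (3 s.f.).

Semi-major axis a = (r_p + r_a)/2 = 24712 km = 2.471×10⁷ m.
Vis-viva: v² = μ(2/r − 1/a) = 3.986×10¹⁴ × (2.831×10⁻⁷ − 4.047×10⁻⁸) = 9.672×10⁷ m²/s².
v = 9835 m/s = 9.835 km/s.

v ≈ 9.83 km/s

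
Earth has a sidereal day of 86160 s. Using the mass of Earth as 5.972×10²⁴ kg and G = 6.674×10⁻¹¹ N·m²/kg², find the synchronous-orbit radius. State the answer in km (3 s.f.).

μ = GM = 6.674×10⁻¹¹ × 5.972×10²⁴ = 3.986×10¹⁴ m³/s².
A synchronous orbit has period T, so by Kepler's third law a = (μT²/4π²)^(1/3).
μT²/4π² = 3.986×10¹⁴ × (8.616×10⁴)² / 39.48 = 7.495×10²² m³.
a = 4.216×10⁷ m = 42162 km.

r_sync ≈ 42200 km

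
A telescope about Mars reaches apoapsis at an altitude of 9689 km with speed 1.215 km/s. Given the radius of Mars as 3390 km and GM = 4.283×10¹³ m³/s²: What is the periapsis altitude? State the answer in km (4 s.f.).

periapsis altitude ≈ 415.8 km

r_a = 3390 + 9689 = 13079 km = 1.308×10⁷ m.
Specific energy ε = v²/2 − μ/r = -2.537×10⁶ J/kg, so a = −μ/(2ε) = 8.442×10⁶ m.
The apsides satisfy r_p + r_a = 2a, so the periapsis radius is 2a − r_a = 3.806×10⁶ m = 3805.8 km.
Periapsis altitude = 3805.8 − 3390 = 415.79 km.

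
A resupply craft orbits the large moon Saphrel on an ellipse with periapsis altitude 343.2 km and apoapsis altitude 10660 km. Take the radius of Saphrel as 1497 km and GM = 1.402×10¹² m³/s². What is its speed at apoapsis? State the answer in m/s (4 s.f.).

r_p = 1497 + 343.2 = 1840.2 km = 1.8402×10⁶ m.
r_a = 1497 + 10660 = 12157 km = 1.2157×10⁷ m.
Semi-major axis a = (r_p + r_a)/2 = 6998.6 km = 6.999×10⁶ m.
Vis-viva: v² = μ(2/r − 1/a) = 1.402×10¹² × (1.645×10⁻⁷ − 1.429×10⁻⁷) = 3.032×10⁴ m²/s².
v = 174.1 m/s.

v ≈ 174.1 m/s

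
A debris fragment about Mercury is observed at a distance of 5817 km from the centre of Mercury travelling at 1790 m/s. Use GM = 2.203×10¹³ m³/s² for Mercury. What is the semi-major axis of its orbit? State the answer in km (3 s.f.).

a ≈ 5040 km

r = 5.817×10⁶ m.
Vis-viva rearranged: 1/a = 2/r − v²/μ = 3.438×10⁻⁷ − 1.454×10⁻⁷ = 1.984×10⁻⁷ m⁻¹.
a = 5.041×10⁶ m = 5040.9 km.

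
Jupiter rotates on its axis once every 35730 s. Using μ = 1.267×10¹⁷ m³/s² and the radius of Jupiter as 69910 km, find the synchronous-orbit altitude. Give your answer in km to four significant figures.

A synchronous orbit has period T, so by Kepler's third law a = (μT²/4π²)^(1/3).
μT²/4π² = 1.267×10¹⁷ × (3.573×10⁴)² / 39.48 = 4.097×10²⁴ m³.
a = 1.600×10⁸ m = 1.6002×10⁵ km.
Altitude h = a − R = 1.6002×10⁵ − 69910 = 90105 km.

h_sync ≈ 90110 km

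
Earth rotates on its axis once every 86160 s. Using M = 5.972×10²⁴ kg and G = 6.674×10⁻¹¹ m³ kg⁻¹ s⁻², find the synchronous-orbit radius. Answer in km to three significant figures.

r_sync ≈ 42200 km

μ = GM = 6.674×10⁻¹¹ × 5.972×10²⁴ = 3.986×10¹⁴ m³/s².
A synchronous orbit has period T, so by Kepler's third law a = (μT²/4π²)^(1/3).
μT²/4π² = 3.986×10¹⁴ × (8.616×10⁴)² / 39.48 = 7.495×10²² m³.
a = 4.216×10⁷ m = 42162 km.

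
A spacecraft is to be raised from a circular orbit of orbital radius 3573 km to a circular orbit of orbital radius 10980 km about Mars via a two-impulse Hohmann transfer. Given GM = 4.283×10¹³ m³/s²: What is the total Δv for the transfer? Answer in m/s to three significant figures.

Δv_total ≈ 1380 m/s

r₁ = 3573 km = 3.573×10⁶ m.
r₂ = 10980 km = 1.098×10⁷ m.
Transfer ellipse a_t = (r₁ + r₂)/2 = 7.276×10⁶ m.
At r₁: circular v_c1 = √(μ/r₁) = 3462 m/s; transfer-periapsis v_p = √[μ(2/r₁ − 1/a_t)] = 4253 m/s.
Δv₁ = v_p − v_c1 = 790.8 m/s.
At r₂: circular v_c2 = √(μ/r₂) = 1975 m/s; transfer-apoapsis v_a = √[μ(2/r₂ − 1/a_t)] = 1384 m/s.
Δv₂ = v_c2 − v_a = 591.1 m/s.
Total Δv = Δv₁ + Δv₂ = 1382 m/s.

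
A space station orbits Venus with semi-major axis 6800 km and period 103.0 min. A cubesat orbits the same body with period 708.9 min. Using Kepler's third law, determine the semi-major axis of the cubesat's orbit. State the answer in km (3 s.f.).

a₂ ≈ 24600 km

Kepler's third law: a³ ∝ T², so a₂ = a₁ (T₂/T₁)^(2/3).
T₂/T₁ = 6.883, (T₂/T₁)^(2/3) = 3.618.
a₂ = 6800 × 3.618 = 24600 km.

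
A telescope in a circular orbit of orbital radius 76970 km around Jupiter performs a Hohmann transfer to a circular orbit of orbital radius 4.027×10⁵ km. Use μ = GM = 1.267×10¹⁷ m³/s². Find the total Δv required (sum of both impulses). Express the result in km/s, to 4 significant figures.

Δv_total ≈ 19.69 km/s

r₁ = 76970 km = 7.697×10⁷ m.
r₂ = 4.027×10⁵ km = 4.027×10⁸ m.
Transfer ellipse a_t = (r₁ + r₂)/2 = 2.398×10⁸ m.
At r₁: circular v_c1 = √(μ/r₁) = 40570 m/s; transfer-perijove v_p = √[μ(2/r₁ − 1/a_t)] = 52570 m/s.
Δv₁ = v_p − v_c1 = 12000 m/s.
At r₂: circular v_c2 = √(μ/r₂) = 17740 m/s; transfer-apojove v_a = √[μ(2/r₂ − 1/a_t)] = 10050 m/s.
Δv₂ = v_c2 − v_a = 7689 m/s.
Total Δv = Δv₁ + Δv₂ = 19690 m/s = 19.69 km/s.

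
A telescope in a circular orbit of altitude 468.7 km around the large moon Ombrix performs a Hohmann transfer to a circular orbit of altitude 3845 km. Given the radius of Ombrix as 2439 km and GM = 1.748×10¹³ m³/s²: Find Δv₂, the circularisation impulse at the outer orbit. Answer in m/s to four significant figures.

Δv ≈ 341.2 m/s

r₁ = 2439 + 468.7 = 2907.7 km = 2.9077×10⁶ m.
r₂ = 2439 + 3845 = 6284.0 km = 6.2840×10⁶ m.
Transfer ellipse a_t = (r₁ + r₂)/2 = 4.596×10⁶ m.
At r₁: circular v_c1 = √(μ/r₁) = 2452 m/s; transfer-periapsis v_p = √[μ(2/r₁ − 1/a_t)] = 2867 m/s.
At r₂: circular v_c2 = √(μ/r₂) = 1668 m/s; transfer-apoapsis v_a = √[μ(2/r₂ − 1/a_t)] = 1327 m/s.
Δv₂ = v_c2 − v_a = 341.2 m/s.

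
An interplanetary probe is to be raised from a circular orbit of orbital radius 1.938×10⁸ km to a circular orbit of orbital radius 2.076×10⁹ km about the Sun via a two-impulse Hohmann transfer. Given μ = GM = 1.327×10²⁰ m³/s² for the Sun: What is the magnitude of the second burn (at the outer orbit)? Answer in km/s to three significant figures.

r₁ = 1.938×10⁸ km = 1.938×10¹¹ m.
r₂ = 2.076×10⁹ km = 2.076×10¹² m.
Transfer ellipse a_t = (r₁ + r₂)/2 = 1.135×10¹² m.
At r₁: circular v_c1 = √(μ/r₁) = 26170 m/s; transfer-perihelion v_p = √[μ(2/r₁ − 1/a_t)] = 35390 m/s.
At r₂: circular v_c2 = √(μ/r₂) = 7995 m/s; transfer-aphelion v_a = √[μ(2/r₂ − 1/a_t)] = 3304 m/s.
Δv₂ = v_c2 − v_a = 4691 m/s.
= 4.691 km/s.

Δv ≈ 4.69 km/s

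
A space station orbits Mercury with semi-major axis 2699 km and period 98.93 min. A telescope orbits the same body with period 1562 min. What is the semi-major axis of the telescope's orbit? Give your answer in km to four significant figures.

a₂ ≈ 16990 km

Kepler's third law: a³ ∝ T², so a₂ = a₁ (T₂/T₁)^(2/3).
T₂/T₁ = 15.79, (T₂/T₁)^(2/3) = 6.294.
a₂ = 2699 × 6.294 = 16990 km.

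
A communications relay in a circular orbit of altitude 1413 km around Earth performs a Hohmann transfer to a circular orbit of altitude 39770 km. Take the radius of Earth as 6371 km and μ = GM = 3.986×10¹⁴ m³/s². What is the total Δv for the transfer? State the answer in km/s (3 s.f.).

Δv_total ≈ 3.57 km/s

r₁ = 6371 + 1413 = 7784.0 km = 7.7840×10⁶ m.
r₂ = 6371 + 39770 = 46141 km = 4.6141×10⁷ m.
Transfer ellipse a_t = (r₁ + r₂)/2 = 2.696×10⁷ m.
At r₁: circular v_c1 = √(μ/r₁) = 7156 m/s; transfer-perigee v_p = √[μ(2/r₁ − 1/a_t)] = 9361 m/s.
Δv₁ = v_p − v_c1 = 2205 m/s.
At r₂: circular v_c2 = √(μ/r₂) = 2939 m/s; transfer-apogee v_a = √[μ(2/r₂ − 1/a_t)] = 1579 m/s.
Δv₂ = v_c2 − v_a = 1360 m/s.
Total Δv = Δv₁ + Δv₂ = 3565 m/s = 3.565 km/s.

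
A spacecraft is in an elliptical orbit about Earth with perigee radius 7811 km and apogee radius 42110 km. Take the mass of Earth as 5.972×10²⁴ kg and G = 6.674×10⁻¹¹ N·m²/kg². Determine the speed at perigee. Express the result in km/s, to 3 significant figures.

v ≈ 9.28 km/s

μ = GM = 6.674×10⁻¹¹ × 5.972×10²⁴ = 3.986×10¹⁴ m³/s².
Semi-major axis a = (r_p + r_a)/2 = 24960 km = 2.496×10⁷ m.
Vis-viva: v² = μ(2/r − 1/a) = 3.986×10¹⁴ × (2.560×10⁻⁷ − 4.006×10⁻⁸) = 8.609×10⁷ m²/s².
v = 9278 m/s = 9.278 km/s.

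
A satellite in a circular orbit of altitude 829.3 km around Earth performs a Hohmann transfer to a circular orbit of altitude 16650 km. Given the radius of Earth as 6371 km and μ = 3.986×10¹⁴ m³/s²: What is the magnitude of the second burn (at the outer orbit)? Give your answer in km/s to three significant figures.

r₁ = 6371 + 829.3 = 7200.3 km = 7.2003×10⁶ m.
r₂ = 6371 + 16650 = 23021 km = 2.3021×10⁷ m.
Transfer ellipse a_t = (r₁ + r₂)/2 = 1.511×10⁷ m.
At r₁: circular v_c1 = √(μ/r₁) = 7440 m/s; transfer-perigee v_p = √[μ(2/r₁ − 1/a_t)] = 9184 m/s.
At r₂: circular v_c2 = √(μ/r₂) = 4161 m/s; transfer-apogee v_a = √[μ(2/r₂ − 1/a_t)] = 2872 m/s.
Δv₂ = v_c2 − v_a = 1289 m/s.
= 1.289 km/s.

Δv ≈ 1.29 km/s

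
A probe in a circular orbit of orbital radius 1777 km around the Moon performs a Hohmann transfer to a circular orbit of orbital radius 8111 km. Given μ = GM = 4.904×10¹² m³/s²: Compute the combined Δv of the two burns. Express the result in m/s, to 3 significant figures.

r₁ = 1777 km = 1.777×10⁶ m.
r₂ = 8111 km = 8.111×10⁶ m.
Transfer ellipse a_t = (r₁ + r₂)/2 = 4.944×10⁶ m.
At r₁: circular v_c1 = √(μ/r₁) = 1661 m/s; transfer-perilune v_p = √[μ(2/r₁ − 1/a_t)] = 2128 m/s.
Δv₁ = v_p − v_c1 = 466.6 m/s.
At r₂: circular v_c2 = √(μ/r₂) = 777.6 m/s; transfer-apolune v_a = √[μ(2/r₂ − 1/a_t)] = 466.2 m/s.
Δv₂ = v_c2 − v_a = 311.4 m/s.
Total Δv = Δv₁ + Δv₂ = 778.0 m/s.

Δv_total ≈ 778 m/s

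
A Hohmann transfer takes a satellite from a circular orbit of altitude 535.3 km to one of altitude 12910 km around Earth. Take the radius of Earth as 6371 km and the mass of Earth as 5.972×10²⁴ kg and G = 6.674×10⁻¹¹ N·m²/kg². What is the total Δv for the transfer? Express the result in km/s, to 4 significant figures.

Δv_total ≈ 2.866 km/s

μ = GM = 6.674×10⁻¹¹ × 5.972×10²⁴ = 3.986×10¹⁴ m³/s².
r₁ = 6371 + 535.3 = 6906.3 km = 6.9063×10⁶ m.
r₂ = 6371 + 12910 = 19281 km = 1.9281×10⁷ m.
Transfer ellipse a_t = (r₁ + r₂)/2 = 1.309×10⁷ m.
At r₁: circular v_c1 = √(μ/r₁) = 7597 m/s; transfer-perigee v_p = √[μ(2/r₁ − 1/a_t)] = 9219 m/s.
Δv₁ = v_p − v_c1 = 1622 m/s.
At r₂: circular v_c2 = √(μ/r₂) = 4547 m/s; transfer-apogee v_a = √[μ(2/r₂ − 1/a_t)] = 3302 m/s.
Δv₂ = v_c2 − v_a = 1245 m/s.
Total Δv = Δv₁ + Δv₂ = 2866 m/s = 2.866 km/s.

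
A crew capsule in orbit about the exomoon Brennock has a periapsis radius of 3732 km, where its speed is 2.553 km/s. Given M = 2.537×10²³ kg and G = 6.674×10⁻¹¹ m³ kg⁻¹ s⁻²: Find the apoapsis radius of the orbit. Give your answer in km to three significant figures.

apoapsis radius ≈ 9520 km

μ = GM = 6.674×10⁻¹¹ × 2.537×10²³ = 1.693×10¹³ m³/s².
r_p = 3.732×10⁶ m.
Specific energy ε = v²/2 − μ/r = -1.278×10⁶ J/kg, so a = −μ/(2ε) = 6.624×10⁶ m.
The apsides satisfy r_p + r_a = 2a, so the apoapsis radius is 2a − r_p = 9.516×10⁶ m = 9516.2 km.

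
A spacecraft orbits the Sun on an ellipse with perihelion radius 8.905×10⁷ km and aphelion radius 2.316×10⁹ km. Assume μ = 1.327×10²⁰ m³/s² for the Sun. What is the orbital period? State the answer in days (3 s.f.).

Semi-major axis a = (r_p + r_a)/2 = (8.9050×10⁷ + 2.3160×10⁹)/2 = 1.2025×10⁹ km = 1.203×10¹² m.
By Kepler's third law T = 2π√(a³/μ) = 2π × 1.145×10⁸ = 7.193×10⁸ s.
= 8325 days.

T ≈ 8320 days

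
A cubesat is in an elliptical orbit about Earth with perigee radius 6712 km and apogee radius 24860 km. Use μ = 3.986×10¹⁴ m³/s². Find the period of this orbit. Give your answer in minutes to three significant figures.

T ≈ 329 minutes

Semi-major axis a = (r_p + r_a)/2 = (6712.0 + 24860)/2 = 15786 km = 1.579×10⁷ m.
By Kepler's third law T = 2π√(a³/μ) = 2π × 3.142×10³ = 1.974×10⁴ s.
= 329.0 minutes.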